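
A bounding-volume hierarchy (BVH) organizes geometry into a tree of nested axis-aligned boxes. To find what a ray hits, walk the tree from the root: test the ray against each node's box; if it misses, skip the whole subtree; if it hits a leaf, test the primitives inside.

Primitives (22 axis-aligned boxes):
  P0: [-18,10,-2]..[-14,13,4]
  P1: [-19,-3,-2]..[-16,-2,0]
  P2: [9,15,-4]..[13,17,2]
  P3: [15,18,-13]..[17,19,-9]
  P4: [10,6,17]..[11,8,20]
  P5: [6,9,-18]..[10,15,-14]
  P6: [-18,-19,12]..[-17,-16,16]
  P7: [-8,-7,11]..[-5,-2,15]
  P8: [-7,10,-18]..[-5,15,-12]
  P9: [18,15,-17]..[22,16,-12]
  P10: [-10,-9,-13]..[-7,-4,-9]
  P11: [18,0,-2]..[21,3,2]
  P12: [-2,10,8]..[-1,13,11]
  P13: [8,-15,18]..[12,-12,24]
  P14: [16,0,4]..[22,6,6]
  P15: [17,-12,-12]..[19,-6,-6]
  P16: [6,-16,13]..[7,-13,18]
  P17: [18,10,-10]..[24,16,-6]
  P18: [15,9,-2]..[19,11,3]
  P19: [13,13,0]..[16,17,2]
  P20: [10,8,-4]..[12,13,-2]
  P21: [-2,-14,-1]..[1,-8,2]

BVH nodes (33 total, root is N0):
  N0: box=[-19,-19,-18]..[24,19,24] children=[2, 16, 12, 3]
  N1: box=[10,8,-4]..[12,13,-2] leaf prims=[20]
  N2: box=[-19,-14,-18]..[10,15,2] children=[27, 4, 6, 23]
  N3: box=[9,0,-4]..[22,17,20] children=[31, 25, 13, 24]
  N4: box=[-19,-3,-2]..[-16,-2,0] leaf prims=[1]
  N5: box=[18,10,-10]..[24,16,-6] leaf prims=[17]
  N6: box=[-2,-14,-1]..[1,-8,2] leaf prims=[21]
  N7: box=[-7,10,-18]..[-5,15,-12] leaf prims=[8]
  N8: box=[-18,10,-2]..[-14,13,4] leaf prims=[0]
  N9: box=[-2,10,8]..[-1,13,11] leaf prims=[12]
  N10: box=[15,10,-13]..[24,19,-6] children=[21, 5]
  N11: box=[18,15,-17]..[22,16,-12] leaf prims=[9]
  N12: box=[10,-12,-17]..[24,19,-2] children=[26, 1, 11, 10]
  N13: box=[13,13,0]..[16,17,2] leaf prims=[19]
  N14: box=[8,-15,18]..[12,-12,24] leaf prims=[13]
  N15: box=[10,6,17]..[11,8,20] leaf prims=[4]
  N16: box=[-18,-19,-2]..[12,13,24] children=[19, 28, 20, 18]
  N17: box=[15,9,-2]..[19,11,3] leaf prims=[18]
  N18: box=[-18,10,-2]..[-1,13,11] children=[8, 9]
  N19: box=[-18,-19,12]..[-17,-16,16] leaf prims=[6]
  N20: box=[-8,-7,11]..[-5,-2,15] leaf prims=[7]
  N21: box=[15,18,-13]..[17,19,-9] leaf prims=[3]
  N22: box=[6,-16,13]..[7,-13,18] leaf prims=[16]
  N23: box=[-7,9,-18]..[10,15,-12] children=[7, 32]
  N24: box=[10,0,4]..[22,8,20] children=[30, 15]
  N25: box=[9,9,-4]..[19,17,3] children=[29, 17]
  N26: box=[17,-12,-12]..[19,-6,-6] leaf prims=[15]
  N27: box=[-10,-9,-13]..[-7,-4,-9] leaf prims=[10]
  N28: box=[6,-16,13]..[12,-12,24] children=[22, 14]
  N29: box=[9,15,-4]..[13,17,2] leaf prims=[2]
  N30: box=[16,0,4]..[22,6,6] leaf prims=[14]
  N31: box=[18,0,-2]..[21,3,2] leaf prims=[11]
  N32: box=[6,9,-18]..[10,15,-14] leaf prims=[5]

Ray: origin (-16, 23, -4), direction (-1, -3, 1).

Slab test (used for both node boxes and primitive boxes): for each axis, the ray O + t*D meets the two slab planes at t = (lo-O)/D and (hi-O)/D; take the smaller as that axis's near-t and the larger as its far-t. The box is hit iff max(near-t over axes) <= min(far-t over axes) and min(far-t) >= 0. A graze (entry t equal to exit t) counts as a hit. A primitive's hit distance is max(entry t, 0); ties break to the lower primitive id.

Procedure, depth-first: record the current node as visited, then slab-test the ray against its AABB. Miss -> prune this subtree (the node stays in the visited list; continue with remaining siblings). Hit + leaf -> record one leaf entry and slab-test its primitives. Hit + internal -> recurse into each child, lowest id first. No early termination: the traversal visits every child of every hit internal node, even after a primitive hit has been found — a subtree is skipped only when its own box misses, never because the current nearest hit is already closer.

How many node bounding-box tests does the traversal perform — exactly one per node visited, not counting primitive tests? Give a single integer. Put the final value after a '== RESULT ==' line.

Trace the traversal:
N0 x:[-40,3] y:[4/3,14] z:[-14,28] -> hit [4/3,3], descend [2, 3, 12, 16]
  N2 x:[-26,3] y:[8/3,37/3] z:[-14,6] -> hit [8/3,3], descend [4, 6, 23, 27]
    N4 x:[0,3] y:[25/3,26/3] z:[2,4] -> miss, prune
    N6 x:[-17,-14] y:[31/3,37/3] z:[3,6] -> miss, prune
    N23 x:[-26,-9] y:[8/3,14/3] z:[-14,-8] -> miss, prune
    N27 x:[-9,-6] y:[9,32/3] z:[-9,-5] -> miss, prune
  N3 x:[-38,-25] y:[2,23/3] z:[0,24] -> miss, prune
  N12 x:[-40,-26] y:[4/3,35/3] z:[-13,2] -> miss, prune
  N16 x:[-28,2] y:[10/3,14] z:[2,28] -> miss, prune

Visited [0, 2, 4, 6, 23, 27, 3, 12, 16]. Tests: 9 box, 0 leaf. Nearest: miss.

== RESULT ==
9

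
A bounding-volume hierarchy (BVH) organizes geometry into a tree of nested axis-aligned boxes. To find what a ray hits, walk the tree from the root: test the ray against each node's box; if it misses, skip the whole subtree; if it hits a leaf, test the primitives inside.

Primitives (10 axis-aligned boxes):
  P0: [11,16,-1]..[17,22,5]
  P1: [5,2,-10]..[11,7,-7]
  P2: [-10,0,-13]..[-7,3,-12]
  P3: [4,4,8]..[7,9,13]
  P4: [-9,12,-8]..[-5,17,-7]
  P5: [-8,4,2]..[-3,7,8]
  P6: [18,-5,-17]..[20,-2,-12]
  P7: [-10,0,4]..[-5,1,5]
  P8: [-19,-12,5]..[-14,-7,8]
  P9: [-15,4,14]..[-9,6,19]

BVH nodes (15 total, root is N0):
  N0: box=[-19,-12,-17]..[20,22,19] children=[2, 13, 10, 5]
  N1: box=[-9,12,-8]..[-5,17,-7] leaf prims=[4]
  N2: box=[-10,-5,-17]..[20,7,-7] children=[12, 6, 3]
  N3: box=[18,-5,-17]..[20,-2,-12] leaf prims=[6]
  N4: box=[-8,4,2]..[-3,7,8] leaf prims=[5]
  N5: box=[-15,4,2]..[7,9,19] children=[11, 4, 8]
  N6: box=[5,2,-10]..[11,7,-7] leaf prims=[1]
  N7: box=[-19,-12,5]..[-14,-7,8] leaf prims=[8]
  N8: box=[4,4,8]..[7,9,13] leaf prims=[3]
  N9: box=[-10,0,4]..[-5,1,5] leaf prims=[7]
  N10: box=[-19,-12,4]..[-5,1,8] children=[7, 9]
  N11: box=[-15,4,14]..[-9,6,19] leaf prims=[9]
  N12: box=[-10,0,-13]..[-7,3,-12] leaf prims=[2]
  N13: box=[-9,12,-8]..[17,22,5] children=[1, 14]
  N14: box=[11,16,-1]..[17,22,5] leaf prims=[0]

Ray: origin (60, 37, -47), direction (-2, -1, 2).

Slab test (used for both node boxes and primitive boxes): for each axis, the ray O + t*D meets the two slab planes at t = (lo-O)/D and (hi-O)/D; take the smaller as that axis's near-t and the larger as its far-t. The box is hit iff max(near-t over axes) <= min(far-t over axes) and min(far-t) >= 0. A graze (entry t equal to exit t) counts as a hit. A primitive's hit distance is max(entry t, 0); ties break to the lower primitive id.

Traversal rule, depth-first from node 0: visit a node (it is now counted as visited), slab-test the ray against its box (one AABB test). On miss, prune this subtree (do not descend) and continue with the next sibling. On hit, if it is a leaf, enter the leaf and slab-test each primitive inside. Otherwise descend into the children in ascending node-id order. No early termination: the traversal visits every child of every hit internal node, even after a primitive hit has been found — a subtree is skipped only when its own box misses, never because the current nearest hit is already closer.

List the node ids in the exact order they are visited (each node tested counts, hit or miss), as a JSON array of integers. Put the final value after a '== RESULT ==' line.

Walk:
N0 x:[20,79/2] y:[15,49] z:[15,33] -> hit [20,33], descend [2, 5, 10, 13]
  N2 x:[20,35] y:[30,42] z:[15,20] -> miss, prune
  N5 x:[53/2,75/2] y:[28,33] z:[49/2,33] -> hit [28,33], descend [4, 8, 11]
    N4 x:[63/2,34] y:[30,33] z:[49/2,55/2] -> miss, prune
    N8 x:[53/2,28] y:[28,33] z:[55/2,30] -> hit [28,28] leaf, test {P3@t=28}
    N11 x:[69/2,75/2] y:[31,33] z:[61/2,33] -> miss, prune
  N10 x:[65/2,79/2] y:[36,49] z:[51/2,55/2] -> miss, prune
  N13 x:[43/2,69/2] y:[15,25] z:[39/2,26] -> hit [43/2,25], descend [1, 14]
    N1 x:[65/2,69/2] y:[20,25] z:[39/2,20] -> miss, prune
    N14 x:[43/2,49/2] y:[15,21] z:[23,26] -> miss, prune

Visited [0, 2, 5, 4, 8, 11, 10, 13, 1, 14]. Tests: 10 box, 1 leaf. Nearest: P3.

== RESULT ==
[0, 2, 5, 4, 8, 11, 10, 13, 1, 14]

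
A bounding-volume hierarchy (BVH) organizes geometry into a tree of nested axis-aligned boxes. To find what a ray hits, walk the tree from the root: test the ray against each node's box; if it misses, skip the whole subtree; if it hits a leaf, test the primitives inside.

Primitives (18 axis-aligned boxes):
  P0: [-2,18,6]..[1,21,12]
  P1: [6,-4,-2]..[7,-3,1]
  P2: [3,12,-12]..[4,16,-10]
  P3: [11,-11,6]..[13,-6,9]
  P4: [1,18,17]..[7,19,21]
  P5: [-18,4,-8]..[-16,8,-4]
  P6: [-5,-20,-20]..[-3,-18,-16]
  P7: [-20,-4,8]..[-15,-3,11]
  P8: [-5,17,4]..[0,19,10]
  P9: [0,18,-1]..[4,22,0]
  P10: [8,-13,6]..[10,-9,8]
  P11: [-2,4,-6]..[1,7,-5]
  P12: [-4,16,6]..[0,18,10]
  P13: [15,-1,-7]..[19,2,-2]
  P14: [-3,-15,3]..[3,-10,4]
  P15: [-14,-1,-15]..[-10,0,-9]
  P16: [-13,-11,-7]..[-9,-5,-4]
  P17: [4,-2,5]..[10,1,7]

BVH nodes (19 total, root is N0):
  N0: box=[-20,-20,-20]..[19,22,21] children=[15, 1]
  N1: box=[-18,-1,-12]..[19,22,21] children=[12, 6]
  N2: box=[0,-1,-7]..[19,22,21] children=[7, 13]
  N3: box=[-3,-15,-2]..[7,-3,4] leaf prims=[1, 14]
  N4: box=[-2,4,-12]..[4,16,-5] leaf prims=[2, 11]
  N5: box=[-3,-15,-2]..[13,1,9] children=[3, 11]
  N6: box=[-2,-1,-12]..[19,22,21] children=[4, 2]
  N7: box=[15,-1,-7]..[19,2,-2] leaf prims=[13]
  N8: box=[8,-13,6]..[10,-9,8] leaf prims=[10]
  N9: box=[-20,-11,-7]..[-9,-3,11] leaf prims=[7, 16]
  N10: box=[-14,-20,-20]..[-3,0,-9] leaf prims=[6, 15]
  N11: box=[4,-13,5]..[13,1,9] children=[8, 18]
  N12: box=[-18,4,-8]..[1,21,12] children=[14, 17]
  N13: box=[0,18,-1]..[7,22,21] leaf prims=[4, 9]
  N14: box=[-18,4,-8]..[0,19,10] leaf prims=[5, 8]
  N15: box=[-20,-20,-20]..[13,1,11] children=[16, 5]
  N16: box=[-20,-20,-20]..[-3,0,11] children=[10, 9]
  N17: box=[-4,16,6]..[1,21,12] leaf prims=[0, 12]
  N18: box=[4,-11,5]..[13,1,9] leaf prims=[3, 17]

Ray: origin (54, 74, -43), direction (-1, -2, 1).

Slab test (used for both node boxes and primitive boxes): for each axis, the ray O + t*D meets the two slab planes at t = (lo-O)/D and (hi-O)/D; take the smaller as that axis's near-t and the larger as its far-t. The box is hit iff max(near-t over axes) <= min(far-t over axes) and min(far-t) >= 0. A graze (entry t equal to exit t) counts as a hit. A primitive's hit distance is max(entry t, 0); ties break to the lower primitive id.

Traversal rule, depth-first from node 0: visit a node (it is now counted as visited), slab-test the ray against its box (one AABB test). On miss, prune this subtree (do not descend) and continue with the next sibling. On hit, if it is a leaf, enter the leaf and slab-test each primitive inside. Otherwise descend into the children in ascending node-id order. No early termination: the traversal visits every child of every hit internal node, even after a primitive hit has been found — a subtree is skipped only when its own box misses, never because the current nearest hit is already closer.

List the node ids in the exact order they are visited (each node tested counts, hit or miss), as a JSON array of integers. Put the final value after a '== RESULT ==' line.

Trace the traversal:
N0 x:[35,74] y:[26,47] z:[23,64] -> hit [35,47], descend [1, 15]
  N1 x:[35,72] y:[26,75/2] z:[31,64] -> hit [35,75/2], descend [6, 12]
    N6 x:[35,56] y:[26,75/2] z:[31,64] -> hit [35,75/2], descend [2, 4]
      N2 x:[35,54] y:[26,75/2] z:[36,64] -> hit [36,75/2], descend [7, 13]
        N7 x:[35,39] y:[36,75/2] z:[36,41] -> hit [36,75/2] leaf, test {P13@t=36}
        N13 x:[47,54] y:[26,28] z:[42,64] -> miss, prune
      N4 x:[50,56] y:[29,35] z:[31,38] -> miss, prune
    N12 x:[53,72] y:[53/2,35] z:[35,55] -> miss, prune
  N15 x:[41,74] y:[73/2,47] z:[23,54] -> hit [41,47], descend [5, 16]
    N5 x:[41,57] y:[73/2,89/2] z:[41,52] -> hit [41,89/2], descend [3, 11]
      N3 x:[47,57] y:[77/2,89/2] z:[41,47] -> miss, prune
      N11 x:[41,50] y:[73/2,87/2] z:[48,52] -> miss, prune
    N16 x:[57,74] y:[37,47] z:[23,54] -> miss, prune

13 AABB tests over nodes [0, 1, 6, 2, 7, 13, 4, 12, 15, 5, 3, 11, 16]; 1 leaf entered; closest P13.

== RESULT ==
[0, 1, 6, 2, 7, 13, 4, 12, 15, 5, 3, 11, 16]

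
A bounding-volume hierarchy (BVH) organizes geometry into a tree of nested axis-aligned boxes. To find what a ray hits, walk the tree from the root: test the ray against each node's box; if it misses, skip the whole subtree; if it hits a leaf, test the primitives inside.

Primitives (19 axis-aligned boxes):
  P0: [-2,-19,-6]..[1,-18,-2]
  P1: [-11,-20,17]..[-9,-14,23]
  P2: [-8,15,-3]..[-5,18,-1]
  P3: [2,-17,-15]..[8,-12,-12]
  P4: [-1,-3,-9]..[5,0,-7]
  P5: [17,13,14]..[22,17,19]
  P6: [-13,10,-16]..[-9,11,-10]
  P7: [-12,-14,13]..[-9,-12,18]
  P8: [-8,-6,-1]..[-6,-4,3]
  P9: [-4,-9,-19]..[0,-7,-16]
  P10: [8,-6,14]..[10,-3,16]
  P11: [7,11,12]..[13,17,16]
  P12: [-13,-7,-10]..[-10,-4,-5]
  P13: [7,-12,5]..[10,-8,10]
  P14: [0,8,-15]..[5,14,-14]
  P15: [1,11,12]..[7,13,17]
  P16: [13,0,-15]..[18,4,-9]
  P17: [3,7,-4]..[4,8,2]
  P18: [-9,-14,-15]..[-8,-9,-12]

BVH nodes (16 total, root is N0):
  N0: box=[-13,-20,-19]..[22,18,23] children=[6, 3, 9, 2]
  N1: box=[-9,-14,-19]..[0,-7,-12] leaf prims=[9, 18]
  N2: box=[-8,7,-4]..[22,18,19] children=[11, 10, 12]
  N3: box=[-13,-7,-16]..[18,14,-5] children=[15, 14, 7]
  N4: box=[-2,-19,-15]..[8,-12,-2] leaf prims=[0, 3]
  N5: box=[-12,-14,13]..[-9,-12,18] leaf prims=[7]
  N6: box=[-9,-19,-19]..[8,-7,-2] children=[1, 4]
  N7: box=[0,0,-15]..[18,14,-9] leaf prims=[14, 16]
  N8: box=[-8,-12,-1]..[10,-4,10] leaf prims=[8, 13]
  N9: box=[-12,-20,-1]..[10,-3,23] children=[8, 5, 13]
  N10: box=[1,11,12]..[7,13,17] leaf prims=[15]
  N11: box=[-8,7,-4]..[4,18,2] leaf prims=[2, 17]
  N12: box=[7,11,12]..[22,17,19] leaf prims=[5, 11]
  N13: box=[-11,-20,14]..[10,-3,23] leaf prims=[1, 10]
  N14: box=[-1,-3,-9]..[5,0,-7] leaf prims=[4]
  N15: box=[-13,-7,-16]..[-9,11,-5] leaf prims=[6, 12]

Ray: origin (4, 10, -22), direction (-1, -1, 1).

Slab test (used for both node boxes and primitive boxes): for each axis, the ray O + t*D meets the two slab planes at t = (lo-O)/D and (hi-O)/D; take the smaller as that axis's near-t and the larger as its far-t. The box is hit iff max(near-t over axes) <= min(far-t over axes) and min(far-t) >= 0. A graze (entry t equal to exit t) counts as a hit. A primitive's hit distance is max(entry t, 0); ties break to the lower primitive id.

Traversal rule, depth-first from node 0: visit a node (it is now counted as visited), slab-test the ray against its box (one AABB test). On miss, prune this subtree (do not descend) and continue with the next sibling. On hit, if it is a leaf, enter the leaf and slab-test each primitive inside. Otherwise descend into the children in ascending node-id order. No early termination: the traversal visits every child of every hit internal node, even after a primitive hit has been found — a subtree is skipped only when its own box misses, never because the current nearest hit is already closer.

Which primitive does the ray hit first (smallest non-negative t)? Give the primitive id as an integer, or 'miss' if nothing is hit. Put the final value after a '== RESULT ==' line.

Walk:
N0 x:[-18,17] y:[-8,30] z:[3,45] -> hit [3,17], descend [2, 3, 6, 9]
  N2 x:[-18,12] y:[-8,3] z:[18,41] -> miss, prune
  N3 x:[-14,17] y:[-4,17] z:[6,17] -> hit [6,17], descend [7, 14, 15]
    N7 x:[-14,4] y:[-4,10] z:[7,13] -> miss, prune
    N14 x:[-1,5] y:[10,13] z:[13,15] -> miss, prune
    N15 x:[13,17] y:[-1,17] z:[6,17] -> hit [13,17] leaf, test {P6(miss), P12@t=14}
  N6 x:[-4,13] y:[17,29] z:[3,20] -> miss, prune
  N9 x:[-6,16] y:[13,30] z:[21,45] -> miss, prune

Visited [0, 2, 3, 7, 14, 15, 6, 9]. Tests: 8 box, 1 leaf. Nearest: P12.

== RESULT ==
12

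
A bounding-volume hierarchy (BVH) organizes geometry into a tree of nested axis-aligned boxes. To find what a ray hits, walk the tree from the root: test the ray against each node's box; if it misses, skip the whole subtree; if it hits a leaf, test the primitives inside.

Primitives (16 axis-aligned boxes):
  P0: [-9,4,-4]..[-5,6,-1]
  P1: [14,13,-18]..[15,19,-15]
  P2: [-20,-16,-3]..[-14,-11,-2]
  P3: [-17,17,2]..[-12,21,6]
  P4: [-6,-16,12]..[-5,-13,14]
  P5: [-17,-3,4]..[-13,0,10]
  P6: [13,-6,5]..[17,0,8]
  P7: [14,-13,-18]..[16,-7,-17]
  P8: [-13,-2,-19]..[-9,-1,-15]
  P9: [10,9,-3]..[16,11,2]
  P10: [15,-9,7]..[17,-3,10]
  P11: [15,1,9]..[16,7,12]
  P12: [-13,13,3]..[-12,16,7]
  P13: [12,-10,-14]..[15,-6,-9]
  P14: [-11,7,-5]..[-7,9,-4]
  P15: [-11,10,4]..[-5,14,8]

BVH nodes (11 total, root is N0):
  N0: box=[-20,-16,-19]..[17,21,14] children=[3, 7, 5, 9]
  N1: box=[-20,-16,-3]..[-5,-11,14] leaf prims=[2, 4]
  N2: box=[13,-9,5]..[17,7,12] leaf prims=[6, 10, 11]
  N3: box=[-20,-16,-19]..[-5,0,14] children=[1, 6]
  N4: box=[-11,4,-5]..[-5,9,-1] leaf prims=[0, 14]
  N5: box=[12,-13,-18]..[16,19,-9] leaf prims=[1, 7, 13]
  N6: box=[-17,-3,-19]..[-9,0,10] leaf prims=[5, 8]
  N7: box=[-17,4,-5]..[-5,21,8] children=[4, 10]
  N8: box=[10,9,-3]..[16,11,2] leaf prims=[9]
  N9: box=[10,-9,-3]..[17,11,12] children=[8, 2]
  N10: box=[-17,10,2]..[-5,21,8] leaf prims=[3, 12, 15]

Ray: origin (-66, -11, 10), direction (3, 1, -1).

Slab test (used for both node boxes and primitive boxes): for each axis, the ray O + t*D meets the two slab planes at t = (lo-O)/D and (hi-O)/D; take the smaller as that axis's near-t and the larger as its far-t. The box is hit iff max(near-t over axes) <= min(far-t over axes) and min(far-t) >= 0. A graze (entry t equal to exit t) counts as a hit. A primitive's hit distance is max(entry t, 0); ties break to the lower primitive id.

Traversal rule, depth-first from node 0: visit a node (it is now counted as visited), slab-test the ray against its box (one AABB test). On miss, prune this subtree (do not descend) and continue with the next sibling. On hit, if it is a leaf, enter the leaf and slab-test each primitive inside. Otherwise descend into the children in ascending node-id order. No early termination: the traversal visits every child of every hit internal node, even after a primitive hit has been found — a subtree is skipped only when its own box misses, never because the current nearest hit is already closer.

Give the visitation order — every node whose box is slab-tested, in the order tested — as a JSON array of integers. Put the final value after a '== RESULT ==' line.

Walk:
N0 x:[46/3,83/3] y:[-5,32] z:[-4,29] -> hit [46/3,83/3], descend [3, 5, 7, 9]
  N3 x:[46/3,61/3] y:[-5,11] z:[-4,29] -> miss, prune
  N5 x:[26,82/3] y:[-2,30] z:[19,28] -> hit [26,82/3] leaf, test {P1@t=80/3, P7(miss), P13(miss)}
  N7 x:[49/3,61/3] y:[15,32] z:[2,15] -> miss, prune
  N9 x:[76/3,83/3] y:[2,22] z:[-2,13] -> miss, prune

Visited [0, 3, 5, 7, 9]. Tests: 5 box, 1 leaf. Nearest: P1.

== RESULT ==
[0, 3, 5, 7, 9]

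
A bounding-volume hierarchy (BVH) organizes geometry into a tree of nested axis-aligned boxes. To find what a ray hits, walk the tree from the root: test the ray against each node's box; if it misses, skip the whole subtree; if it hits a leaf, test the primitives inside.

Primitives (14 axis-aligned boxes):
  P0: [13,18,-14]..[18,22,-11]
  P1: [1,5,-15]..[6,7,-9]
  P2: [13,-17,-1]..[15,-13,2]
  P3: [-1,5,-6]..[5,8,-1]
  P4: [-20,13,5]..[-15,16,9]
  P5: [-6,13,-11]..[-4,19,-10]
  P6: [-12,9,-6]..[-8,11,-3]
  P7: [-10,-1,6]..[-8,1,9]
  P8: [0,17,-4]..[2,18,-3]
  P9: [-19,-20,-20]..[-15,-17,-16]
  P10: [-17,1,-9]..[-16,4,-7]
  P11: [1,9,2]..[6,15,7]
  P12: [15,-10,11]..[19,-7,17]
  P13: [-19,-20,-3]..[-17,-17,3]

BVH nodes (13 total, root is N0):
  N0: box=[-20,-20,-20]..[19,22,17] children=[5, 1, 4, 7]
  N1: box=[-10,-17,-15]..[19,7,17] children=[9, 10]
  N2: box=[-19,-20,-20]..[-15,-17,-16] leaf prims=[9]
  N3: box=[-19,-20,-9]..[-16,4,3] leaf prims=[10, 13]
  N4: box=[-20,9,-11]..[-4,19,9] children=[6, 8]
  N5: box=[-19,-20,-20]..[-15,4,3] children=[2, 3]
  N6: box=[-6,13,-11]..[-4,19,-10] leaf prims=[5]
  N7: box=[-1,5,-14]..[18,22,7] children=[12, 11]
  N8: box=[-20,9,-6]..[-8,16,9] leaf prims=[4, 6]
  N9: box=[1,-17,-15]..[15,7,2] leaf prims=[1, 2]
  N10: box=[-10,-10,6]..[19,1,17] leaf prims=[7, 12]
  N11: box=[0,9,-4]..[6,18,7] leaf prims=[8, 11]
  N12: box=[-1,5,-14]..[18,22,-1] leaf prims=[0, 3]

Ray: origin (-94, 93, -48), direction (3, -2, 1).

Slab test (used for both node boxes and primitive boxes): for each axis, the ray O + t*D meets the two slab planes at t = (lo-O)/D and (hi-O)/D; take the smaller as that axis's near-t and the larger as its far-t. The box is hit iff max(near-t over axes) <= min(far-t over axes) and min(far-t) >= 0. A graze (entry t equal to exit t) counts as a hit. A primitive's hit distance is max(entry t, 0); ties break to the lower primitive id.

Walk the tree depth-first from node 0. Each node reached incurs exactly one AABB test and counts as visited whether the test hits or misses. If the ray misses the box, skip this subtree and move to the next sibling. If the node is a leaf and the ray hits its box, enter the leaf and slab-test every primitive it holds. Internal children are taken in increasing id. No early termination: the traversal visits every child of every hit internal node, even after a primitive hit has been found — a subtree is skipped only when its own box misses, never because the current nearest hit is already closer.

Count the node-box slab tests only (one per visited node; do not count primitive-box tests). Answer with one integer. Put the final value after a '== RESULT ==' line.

Trace the traversal:
N0 x:[74/3,113/3] y:[71/2,113/2] z:[28,65] -> hit [71/2,113/3], descend [1, 4, 5, 7]
  N1 x:[28,113/3] y:[43,55] z:[33,65] -> miss, prune
  N4 x:[74/3,30] y:[37,42] z:[37,57] -> miss, prune
  N5 x:[25,79/3] y:[89/2,113/2] z:[28,51] -> miss, prune
  N7 x:[31,112/3] y:[71/2,44] z:[34,55] -> hit [71/2,112/3], descend [11, 12]
    N11 x:[94/3,100/3] y:[75/2,42] z:[44,55] -> miss, prune
    N12 x:[31,112/3] y:[71/2,44] z:[34,47] -> hit [71/2,112/3] leaf, test {P0@t=107/3, P3(miss)}

Visited [0, 1, 4, 5, 7, 11, 12]. Tests: 7 box, 1 leaf. Nearest: P0.

== RESULT ==
7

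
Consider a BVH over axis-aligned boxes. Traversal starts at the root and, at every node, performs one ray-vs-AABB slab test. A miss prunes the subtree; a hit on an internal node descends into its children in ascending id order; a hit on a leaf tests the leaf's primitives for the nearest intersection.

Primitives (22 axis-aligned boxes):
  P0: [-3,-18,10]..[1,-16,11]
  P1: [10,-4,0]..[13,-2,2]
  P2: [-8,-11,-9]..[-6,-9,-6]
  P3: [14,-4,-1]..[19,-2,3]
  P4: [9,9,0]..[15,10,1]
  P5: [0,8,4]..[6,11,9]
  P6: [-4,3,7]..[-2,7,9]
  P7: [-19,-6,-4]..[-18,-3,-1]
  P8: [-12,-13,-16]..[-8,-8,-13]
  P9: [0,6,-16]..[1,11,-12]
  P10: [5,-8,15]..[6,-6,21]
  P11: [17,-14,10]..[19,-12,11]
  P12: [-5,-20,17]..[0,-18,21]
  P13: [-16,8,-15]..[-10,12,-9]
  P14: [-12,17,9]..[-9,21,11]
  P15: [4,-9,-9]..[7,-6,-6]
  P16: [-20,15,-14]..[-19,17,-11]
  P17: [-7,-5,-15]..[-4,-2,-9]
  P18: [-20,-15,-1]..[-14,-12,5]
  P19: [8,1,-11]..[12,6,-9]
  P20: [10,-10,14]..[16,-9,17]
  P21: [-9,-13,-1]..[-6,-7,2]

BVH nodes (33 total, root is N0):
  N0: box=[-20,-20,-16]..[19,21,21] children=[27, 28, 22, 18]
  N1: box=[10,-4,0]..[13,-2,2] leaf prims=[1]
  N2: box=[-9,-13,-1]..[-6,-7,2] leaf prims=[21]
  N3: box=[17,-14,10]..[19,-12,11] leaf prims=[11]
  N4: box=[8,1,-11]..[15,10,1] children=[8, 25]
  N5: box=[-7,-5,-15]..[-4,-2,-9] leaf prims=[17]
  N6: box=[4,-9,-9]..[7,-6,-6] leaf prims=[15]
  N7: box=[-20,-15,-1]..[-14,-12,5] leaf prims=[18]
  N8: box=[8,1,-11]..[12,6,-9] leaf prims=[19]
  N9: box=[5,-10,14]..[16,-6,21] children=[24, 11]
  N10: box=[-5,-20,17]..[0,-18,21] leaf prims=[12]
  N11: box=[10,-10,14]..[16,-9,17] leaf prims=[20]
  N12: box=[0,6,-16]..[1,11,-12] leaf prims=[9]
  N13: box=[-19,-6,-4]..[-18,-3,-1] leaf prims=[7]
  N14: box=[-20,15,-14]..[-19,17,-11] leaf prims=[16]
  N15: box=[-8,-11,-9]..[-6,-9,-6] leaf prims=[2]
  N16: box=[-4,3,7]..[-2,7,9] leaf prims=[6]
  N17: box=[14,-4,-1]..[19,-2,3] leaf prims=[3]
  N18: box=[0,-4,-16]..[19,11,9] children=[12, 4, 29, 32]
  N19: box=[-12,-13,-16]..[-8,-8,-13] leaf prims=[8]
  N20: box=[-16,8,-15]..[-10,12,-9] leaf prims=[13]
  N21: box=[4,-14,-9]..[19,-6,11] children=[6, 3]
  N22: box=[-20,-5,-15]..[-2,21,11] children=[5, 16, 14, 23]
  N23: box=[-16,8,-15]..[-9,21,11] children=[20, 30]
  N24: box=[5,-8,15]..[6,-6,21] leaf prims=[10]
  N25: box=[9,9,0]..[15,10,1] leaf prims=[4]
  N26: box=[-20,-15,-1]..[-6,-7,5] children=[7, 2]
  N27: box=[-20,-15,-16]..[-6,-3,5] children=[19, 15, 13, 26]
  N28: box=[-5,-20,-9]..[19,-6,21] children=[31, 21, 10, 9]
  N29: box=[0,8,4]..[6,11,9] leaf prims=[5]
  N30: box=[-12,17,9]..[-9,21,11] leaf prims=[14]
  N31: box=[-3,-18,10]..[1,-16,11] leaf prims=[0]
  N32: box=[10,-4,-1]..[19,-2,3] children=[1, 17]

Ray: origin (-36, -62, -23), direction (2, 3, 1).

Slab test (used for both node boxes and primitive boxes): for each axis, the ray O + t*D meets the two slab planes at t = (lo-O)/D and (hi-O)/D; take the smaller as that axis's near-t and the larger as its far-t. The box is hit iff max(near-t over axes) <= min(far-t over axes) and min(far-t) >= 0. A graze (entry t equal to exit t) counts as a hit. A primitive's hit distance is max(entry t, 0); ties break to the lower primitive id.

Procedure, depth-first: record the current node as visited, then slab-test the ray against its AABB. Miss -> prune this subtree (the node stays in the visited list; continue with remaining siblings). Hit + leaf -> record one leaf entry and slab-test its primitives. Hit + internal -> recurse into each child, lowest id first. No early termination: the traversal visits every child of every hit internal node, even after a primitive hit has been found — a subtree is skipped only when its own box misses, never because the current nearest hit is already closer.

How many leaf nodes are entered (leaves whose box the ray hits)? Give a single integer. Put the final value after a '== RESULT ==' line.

Trace the traversal:
N0 x:[8,55/2] y:[14,83/3] z:[7,44] -> hit [14,55/2], descend [18, 22, 27, 28]
  N18 x:[18,55/2] y:[58/3,73/3] z:[7,32] -> hit [58/3,73/3], descend [4, 12, 29, 32]
    N4 x:[22,51/2] y:[21,24] z:[12,24] -> hit [22,24], descend [8, 25]
      N8 x:[22,24] y:[21,68/3] z:[12,14] -> miss, prune
      N25 x:[45/2,51/2] y:[71/3,24] z:[23,24] -> hit [71/3,24] leaf, test {P4@t=71/3}
    N12 x:[18,37/2] y:[68/3,73/3] z:[7,11] -> miss, prune
    N29 x:[18,21] y:[70/3,73/3] z:[27,32] -> miss, prune
    N32 x:[23,55/2] y:[58/3,20] z:[22,26] -> miss, prune
  N22 x:[8,17] y:[19,83/3] z:[8,34] -> miss, prune
  N27 x:[8,15] y:[47/3,59/3] z:[7,28] -> miss, prune
  N28 x:[31/2,55/2] y:[14,56/3] z:[14,44] -> hit [31/2,56/3], descend [9, 10, 21, 31]
    N9 x:[41/2,26] y:[52/3,56/3] z:[37,44] -> miss, prune
    N10 x:[31/2,18] y:[14,44/3] z:[40,44] -> miss, prune
    N21 x:[20,55/2] y:[16,56/3] z:[14,34] -> miss, prune
    N31 x:[33/2,37/2] y:[44/3,46/3] z:[33,34] -> miss, prune

15 AABB tests over nodes [0, 18, 4, 8, 25, 12, 29, 32, 22, 27, 28, 9, 10, 21, 31]; 1 leaf entered; closest P4.

== RESULT ==
1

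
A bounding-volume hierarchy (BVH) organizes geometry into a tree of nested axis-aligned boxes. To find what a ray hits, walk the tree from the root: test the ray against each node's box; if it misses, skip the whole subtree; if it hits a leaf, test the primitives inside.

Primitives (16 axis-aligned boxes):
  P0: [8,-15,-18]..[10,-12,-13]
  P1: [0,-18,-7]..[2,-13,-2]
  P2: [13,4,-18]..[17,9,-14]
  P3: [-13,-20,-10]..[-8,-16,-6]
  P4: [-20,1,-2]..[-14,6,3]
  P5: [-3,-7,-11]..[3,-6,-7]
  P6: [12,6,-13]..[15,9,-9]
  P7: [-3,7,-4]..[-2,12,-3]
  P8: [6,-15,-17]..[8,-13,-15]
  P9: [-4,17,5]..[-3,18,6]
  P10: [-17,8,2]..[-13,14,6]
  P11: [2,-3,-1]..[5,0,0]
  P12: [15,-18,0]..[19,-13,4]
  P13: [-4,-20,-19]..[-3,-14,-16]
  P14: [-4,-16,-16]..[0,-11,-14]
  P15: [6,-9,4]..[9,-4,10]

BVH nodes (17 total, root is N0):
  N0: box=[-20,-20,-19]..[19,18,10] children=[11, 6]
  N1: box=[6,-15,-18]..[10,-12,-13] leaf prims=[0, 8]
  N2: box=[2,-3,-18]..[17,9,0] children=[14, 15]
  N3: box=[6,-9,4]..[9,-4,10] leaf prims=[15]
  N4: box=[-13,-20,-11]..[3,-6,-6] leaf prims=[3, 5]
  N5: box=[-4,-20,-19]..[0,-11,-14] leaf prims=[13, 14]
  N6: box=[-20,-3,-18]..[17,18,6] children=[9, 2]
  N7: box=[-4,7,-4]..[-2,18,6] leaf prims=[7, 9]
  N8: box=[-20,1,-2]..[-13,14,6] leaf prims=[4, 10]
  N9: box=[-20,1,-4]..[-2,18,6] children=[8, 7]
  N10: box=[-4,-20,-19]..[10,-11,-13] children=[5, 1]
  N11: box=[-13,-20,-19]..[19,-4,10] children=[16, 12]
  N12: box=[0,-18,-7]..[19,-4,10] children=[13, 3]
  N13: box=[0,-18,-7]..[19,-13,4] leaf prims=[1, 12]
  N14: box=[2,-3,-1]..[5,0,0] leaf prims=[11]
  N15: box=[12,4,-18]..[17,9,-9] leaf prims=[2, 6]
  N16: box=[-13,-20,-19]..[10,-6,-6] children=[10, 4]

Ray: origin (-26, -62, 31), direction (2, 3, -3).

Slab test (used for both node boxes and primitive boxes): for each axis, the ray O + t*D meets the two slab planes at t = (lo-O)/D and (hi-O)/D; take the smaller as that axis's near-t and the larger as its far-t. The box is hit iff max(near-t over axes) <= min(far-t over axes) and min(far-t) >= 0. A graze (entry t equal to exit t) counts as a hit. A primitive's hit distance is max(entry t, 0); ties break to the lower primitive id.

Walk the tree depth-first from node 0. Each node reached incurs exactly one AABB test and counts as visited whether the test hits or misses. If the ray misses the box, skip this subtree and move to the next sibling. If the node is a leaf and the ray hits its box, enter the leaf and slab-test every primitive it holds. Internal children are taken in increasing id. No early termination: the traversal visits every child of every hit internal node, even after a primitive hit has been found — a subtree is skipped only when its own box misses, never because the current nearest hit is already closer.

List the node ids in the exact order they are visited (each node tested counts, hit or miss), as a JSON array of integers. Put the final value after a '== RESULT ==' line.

Traverse from the root:
N0 x:[3,45/2] y:[14,80/3] z:[7,50/3] -> hit [14,50/3], descend [6, 11]
  N6 x:[3,43/2] y:[59/3,80/3] z:[25/3,49/3] -> miss, prune
  N11 x:[13/2,45/2] y:[14,58/3] z:[7,50/3] -> hit [14,50/3], descend [12, 16]
    N12 x:[13,45/2] y:[44/3,58/3] z:[7,38/3] -> miss, prune
    N16 x:[13/2,18] y:[14,56/3] z:[37/3,50/3] -> hit [14,50/3], descend [4, 10]
      N4 x:[13/2,29/2] y:[14,56/3] z:[37/3,14] -> hit [14,14] leaf, test {P3(miss), P5(miss)}
      N10 x:[11,18] y:[14,17] z:[44/3,50/3] -> hit [44/3,50/3], descend [1, 5]
        N1 x:[16,18] y:[47/3,50/3] z:[44/3,49/3] -> hit [16,49/3] leaf, test {P0(miss), P8@t=16}
        N5 x:[11,13] y:[14,17] z:[15,50/3] -> miss, prune

Visited [0, 6, 11, 12, 16, 4, 10, 1, 5]. Tests: 9 box, 2 leaf. Nearest: P8.

== RESULT ==
[0, 6, 11, 12, 16, 4, 10, 1, 5]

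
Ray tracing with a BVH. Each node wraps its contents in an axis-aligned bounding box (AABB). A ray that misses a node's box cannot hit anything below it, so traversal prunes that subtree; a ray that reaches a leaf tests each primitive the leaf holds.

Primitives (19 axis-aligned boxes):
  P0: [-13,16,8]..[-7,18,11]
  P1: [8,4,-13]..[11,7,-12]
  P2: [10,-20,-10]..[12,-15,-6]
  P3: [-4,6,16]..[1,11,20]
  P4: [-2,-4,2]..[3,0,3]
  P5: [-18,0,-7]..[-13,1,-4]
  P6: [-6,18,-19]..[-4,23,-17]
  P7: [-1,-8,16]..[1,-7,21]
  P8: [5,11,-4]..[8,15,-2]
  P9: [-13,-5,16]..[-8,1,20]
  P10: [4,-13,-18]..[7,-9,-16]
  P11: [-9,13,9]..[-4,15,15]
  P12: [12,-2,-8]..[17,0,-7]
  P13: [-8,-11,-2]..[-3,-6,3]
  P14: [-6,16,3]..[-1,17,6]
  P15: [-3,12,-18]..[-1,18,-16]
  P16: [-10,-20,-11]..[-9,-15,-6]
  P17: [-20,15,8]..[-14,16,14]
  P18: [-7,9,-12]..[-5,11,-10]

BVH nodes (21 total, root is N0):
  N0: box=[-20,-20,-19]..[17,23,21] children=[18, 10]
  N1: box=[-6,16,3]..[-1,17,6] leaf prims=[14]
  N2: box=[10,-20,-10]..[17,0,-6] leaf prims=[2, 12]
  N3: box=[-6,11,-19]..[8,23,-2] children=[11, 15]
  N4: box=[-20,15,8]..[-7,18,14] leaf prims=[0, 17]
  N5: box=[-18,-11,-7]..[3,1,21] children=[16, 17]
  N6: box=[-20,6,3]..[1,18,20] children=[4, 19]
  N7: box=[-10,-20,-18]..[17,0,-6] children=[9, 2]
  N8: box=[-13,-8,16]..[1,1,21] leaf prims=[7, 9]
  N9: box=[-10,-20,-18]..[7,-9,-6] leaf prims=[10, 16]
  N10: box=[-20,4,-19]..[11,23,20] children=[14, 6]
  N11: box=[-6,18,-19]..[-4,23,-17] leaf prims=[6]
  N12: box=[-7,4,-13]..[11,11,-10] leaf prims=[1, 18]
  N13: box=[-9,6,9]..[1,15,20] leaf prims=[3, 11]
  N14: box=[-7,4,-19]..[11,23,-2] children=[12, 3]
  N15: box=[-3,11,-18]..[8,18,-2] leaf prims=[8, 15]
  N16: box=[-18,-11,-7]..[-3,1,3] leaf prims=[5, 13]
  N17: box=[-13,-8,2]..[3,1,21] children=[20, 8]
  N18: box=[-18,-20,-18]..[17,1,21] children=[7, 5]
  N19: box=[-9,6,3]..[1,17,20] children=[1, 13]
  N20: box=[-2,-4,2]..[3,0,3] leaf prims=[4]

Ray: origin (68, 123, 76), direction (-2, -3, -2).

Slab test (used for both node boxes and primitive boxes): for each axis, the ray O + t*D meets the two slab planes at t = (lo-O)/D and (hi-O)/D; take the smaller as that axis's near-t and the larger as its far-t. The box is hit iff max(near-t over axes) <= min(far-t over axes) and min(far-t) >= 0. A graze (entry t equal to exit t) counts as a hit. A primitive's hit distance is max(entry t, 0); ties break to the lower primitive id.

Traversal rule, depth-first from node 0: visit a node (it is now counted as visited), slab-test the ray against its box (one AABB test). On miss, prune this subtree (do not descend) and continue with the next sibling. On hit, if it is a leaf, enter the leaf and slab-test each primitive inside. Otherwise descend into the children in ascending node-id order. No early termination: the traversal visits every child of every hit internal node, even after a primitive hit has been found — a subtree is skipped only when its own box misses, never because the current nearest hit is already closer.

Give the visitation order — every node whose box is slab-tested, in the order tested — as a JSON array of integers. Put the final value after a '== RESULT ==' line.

Traverse from the root:
N0 x:[51/2,44] y:[100/3,143/3] z:[55/2,95/2] -> hit [100/3,44], descend [10, 18]
  N10 x:[57/2,44] y:[100/3,119/3] z:[28,95/2] -> hit [100/3,119/3], descend [6, 14]
    N6 x:[67/2,44] y:[35,39] z:[28,73/2] -> hit [35,73/2], descend [4, 19]
      N4 x:[75/2,44] y:[35,36] z:[31,34] -> miss, prune
      N19 x:[67/2,77/2] y:[106/3,39] z:[28,73/2] -> hit [106/3,73/2], descend [1, 13]
        N1 x:[69/2,37] y:[106/3,107/3] z:[35,73/2] -> hit [106/3,107/3] leaf, test {P14@t=106/3}
        N13 x:[67/2,77/2] y:[36,39] z:[28,67/2] -> miss, prune
    N14 x:[57/2,75/2] y:[100/3,119/3] z:[39,95/2] -> miss, prune
  N18 x:[51/2,43] y:[122/3,143/3] z:[55/2,47] -> hit [122/3,43], descend [5, 7]
    N5 x:[65/2,43] y:[122/3,134/3] z:[55/2,83/2] -> hit [122/3,83/2], descend [16, 17]
      N16 x:[71/2,43] y:[122/3,134/3] z:[73/2,83/2] -> hit [122/3,83/2] leaf, test {P5@t=122/3, P13(miss)}
      N17 x:[65/2,81/2] y:[122/3,131/3] z:[55/2,37] -> miss, prune
    N7 x:[51/2,39] y:[41,143/3] z:[41,47] -> miss, prune

order=[0, 10, 6, 4, 19, 1, 13, 14, 18, 5, 16, 17, 7]  |boxes|=13  |leaves|=2  hit=P14

== RESULT ==
[0, 10, 6, 4, 19, 1, 13, 14, 18, 5, 16, 17, 7]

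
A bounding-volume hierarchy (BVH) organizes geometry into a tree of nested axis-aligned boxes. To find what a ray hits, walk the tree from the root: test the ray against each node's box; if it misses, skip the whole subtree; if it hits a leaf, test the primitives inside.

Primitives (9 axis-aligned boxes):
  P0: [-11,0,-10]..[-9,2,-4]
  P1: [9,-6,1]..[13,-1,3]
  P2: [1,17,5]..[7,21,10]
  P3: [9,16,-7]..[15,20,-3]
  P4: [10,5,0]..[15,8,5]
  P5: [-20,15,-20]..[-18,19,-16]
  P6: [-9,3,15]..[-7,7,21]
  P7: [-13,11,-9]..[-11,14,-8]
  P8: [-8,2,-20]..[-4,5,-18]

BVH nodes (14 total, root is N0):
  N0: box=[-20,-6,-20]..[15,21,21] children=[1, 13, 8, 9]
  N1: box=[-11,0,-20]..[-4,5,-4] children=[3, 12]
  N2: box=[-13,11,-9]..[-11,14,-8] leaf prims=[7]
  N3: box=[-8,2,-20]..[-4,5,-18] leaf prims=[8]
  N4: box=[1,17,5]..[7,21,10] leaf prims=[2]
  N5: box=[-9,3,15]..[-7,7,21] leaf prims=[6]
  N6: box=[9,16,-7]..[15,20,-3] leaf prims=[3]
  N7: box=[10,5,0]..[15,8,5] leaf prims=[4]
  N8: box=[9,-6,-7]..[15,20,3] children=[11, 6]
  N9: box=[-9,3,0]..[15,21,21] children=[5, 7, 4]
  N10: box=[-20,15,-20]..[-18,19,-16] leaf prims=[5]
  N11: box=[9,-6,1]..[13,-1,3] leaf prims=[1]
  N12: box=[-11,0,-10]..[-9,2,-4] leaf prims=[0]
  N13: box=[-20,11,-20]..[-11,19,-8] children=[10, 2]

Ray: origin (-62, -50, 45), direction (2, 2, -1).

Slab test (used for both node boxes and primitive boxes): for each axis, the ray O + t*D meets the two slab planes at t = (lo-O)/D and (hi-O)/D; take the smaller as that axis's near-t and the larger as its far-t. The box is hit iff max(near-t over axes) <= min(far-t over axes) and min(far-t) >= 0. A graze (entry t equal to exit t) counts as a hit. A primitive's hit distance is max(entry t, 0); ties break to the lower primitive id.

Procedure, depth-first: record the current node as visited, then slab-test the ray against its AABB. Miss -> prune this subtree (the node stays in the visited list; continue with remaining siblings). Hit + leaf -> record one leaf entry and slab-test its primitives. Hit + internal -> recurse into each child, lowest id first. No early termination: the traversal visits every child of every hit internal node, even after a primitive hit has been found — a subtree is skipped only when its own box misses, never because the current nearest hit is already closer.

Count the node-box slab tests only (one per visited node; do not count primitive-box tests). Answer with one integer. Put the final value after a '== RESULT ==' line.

Trace the traversal:
N0 x:[21,77/2] y:[22,71/2] z:[24,65] -> hit [24,71/2], descend [1, 8, 9, 13]
  N1 x:[51/2,29] y:[25,55/2] z:[49,65] -> miss, prune
  N8 x:[71/2,77/2] y:[22,35] z:[42,52] -> miss, prune
  N9 x:[53/2,77/2] y:[53/2,71/2] z:[24,45] -> hit [53/2,71/2], descend [4, 5, 7]
    N4 x:[63/2,69/2] y:[67/2,71/2] z:[35,40] -> miss, prune
    N5 x:[53/2,55/2] y:[53/2,57/2] z:[24,30] -> hit [53/2,55/2] leaf, test {P6@t=53/2}
    N7 x:[36,77/2] y:[55/2,29] z:[40,45] -> miss, prune
  N13 x:[21,51/2] y:[61/2,69/2] z:[53,65] -> miss, prune

Visited [0, 1, 8, 9, 4, 5, 7, 13]. Tests: 8 box, 1 leaf. Nearest: P6.

== RESULT ==
8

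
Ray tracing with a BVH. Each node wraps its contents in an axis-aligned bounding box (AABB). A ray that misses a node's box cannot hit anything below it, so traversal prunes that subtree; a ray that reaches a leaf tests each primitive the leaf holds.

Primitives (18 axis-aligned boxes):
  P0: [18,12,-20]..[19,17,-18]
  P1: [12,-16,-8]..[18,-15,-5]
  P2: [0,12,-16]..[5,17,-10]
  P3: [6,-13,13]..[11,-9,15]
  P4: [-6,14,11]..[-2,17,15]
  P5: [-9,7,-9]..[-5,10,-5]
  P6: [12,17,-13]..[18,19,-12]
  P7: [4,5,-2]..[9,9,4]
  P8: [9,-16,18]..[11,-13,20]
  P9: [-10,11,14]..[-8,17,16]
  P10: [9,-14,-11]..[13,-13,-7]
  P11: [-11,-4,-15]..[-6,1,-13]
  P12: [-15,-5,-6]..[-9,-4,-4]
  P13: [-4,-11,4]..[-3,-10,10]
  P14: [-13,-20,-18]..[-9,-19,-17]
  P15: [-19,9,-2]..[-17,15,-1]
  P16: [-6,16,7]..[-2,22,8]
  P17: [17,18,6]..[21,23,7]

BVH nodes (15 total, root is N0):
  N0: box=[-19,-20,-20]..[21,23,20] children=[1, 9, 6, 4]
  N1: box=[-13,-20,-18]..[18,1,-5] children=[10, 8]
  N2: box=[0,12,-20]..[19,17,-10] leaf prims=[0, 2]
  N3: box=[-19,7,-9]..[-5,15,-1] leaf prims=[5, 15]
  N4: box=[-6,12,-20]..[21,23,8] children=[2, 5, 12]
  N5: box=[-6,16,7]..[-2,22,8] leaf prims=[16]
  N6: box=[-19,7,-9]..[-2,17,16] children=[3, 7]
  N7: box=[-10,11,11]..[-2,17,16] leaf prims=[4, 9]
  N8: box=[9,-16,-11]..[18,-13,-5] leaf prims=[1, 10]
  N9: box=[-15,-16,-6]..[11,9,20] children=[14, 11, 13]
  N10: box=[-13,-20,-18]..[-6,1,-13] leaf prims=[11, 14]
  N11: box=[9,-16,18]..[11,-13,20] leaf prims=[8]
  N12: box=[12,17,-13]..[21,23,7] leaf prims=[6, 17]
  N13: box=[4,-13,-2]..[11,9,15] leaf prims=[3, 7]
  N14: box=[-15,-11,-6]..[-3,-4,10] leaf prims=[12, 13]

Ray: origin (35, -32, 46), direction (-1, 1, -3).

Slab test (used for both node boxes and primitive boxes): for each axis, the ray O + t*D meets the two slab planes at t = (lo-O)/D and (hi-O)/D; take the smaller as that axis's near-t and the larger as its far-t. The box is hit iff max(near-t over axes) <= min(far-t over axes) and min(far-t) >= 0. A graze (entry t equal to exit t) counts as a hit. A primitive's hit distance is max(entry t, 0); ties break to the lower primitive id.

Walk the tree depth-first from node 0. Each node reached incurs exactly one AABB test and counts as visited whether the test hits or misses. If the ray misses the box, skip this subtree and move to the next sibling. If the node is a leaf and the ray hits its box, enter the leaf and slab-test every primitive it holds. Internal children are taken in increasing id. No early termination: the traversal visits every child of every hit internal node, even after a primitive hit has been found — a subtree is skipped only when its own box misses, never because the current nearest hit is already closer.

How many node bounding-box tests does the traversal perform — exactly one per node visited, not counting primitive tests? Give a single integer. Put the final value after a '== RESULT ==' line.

Trace the traversal:
N0 x:[14,54] y:[12,55] z:[26/3,22] -> hit [14,22], descend [1, 4, 6, 9]
  N1 x:[17,48] y:[12,33] z:[17,64/3] -> hit [17,64/3], descend [8, 10]
    N8 x:[17,26] y:[16,19] z:[17,19] -> hit [17,19] leaf, test {P1@t=17, P10(miss)}
    N10 x:[41,48] y:[12,33] z:[59/3,64/3] -> miss, prune
  N4 x:[14,41] y:[44,55] z:[38/3,22] -> miss, prune
  N6 x:[37,54] y:[39,49] z:[10,55/3] -> miss, prune
  N9 x:[24,50] y:[16,41] z:[26/3,52/3] -> miss, prune

7 AABB tests over nodes [0, 1, 8, 10, 4, 6, 9]; 1 leaf entered; closest P1.

== RESULT ==
7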